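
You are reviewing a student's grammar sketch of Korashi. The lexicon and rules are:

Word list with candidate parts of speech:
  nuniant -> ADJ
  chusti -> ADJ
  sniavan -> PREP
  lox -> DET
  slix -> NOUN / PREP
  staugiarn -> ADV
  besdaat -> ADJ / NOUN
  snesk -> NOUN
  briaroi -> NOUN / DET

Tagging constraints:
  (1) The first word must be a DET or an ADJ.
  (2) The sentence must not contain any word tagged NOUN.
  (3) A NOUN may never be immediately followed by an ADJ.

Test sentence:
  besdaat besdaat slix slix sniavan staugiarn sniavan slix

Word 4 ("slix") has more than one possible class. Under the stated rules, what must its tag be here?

Candidates per position — 1:besdaat {ADJ,NOUN}; 2:besdaat {ADJ,NOUN}; 3:slix {NOUN,PREP}; 4:slix {NOUN,PREP}; 5:sniavan {PREP}; 6:staugiarn {ADV}; 7:sniavan {PREP}; 8:slix {NOUN,PREP}.
Word 1 cannot be NOUN — rule 1 would then fail for every completion. It is ADJ.
Word 2 cannot be NOUN — rule 2 would then fail for every completion. It is ADJ.
Word 3 cannot be NOUN — rule 2 would then fail for every completion. It is PREP.
Word 4 cannot be NOUN — rule 2 would then fail for every completion. It is PREP.
Word 8 cannot be NOUN — rule 2 would then fail for every completion. It is PREP.
The unique satisfying tagging is: ADJ ADJ PREP PREP PREP ADV PREP PREP.
Checking: rule 1 ✓; rule 2 ✓; rule 3 ✓.

PREP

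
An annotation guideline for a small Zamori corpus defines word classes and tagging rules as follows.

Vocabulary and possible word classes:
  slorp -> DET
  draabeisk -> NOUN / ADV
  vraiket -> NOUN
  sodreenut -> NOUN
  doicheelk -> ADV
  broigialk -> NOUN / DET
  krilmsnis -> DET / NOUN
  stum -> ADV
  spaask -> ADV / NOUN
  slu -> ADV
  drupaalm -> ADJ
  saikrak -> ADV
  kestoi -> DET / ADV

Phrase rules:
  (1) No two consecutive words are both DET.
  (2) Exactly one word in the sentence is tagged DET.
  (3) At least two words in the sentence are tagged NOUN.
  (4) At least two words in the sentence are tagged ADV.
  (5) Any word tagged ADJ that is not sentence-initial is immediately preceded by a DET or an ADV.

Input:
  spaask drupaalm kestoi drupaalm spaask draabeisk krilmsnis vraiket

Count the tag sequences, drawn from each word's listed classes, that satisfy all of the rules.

6

Candidates per position — 1:spaask {ADV,NOUN}; 2:drupaalm {ADJ}; 3:kestoi {DET,ADV}; 4:drupaalm {ADJ}; 5:spaask {ADV,NOUN}; 6:draabeisk {NOUN,ADV}; 7:krilmsnis {DET,NOUN}; 8:vraiket {NOUN}.
There are 32 candidate sequences in total.
Checking each against the rules leaves 6 sequences.
Count = 6.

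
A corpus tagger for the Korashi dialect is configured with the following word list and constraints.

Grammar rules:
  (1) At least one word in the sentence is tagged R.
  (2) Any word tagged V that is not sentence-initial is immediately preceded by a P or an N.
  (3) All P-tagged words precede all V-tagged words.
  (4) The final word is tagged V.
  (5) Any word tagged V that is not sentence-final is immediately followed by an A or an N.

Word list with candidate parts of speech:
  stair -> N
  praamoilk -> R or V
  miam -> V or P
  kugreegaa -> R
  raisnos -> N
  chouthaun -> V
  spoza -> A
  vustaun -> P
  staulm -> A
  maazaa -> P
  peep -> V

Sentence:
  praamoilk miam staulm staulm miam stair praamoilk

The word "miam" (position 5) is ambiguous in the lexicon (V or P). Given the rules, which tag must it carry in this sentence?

P

Candidates per position — 1:praamoilk {R,V}; 2:miam {V,P}; 3:staulm {A}; 4:staulm {A}; 5:miam {V,P}; 6:stair {N}; 7:praamoilk {R,V}.
At position 1, choosing V makes rule 5 impossible to satisfy; hence R.
At position 2, choosing V makes rule 2 impossible to satisfy; hence P.
At position 5, choosing V makes rule 2 impossible to satisfy; hence P.
At position 7, choosing R makes rule 4 impossible to satisfy; hence V.
So the tagging must be: R P A A P N V.
Checking: rule 1 ok; rule 2 ok; rule 3 ok; rule 4 ok; rule 5 ok.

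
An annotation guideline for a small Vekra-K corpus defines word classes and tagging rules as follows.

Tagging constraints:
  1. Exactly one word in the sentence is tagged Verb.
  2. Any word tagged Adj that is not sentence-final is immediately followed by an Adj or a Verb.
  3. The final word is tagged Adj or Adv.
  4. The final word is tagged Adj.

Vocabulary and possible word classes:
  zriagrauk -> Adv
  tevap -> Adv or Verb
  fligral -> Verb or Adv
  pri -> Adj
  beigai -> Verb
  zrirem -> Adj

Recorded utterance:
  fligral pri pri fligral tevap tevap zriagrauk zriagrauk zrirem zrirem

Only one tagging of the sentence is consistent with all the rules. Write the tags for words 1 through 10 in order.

Candidates per position — 1:fligral {Verb,Adv}; 2:pri {Adj}; 3:pri {Adj}; 4:fligral {Verb,Adv}; 5:tevap {Adv,Verb}; 6:tevap {Adv,Verb}; 7:zriagrauk {Adv}; 8:zriagrauk {Adv}; 9:zrirem {Adj}; 10:zrirem {Adj}.
Position 4: Adv is ruled out by rule 2; that leaves Verb.
Position 5: Verb is ruled out by rule 1; that leaves Adv.
Position 6: Verb is ruled out by rule 1; that leaves Adv.
Position 1: Verb is ruled out by rule 1; that leaves Adv.
That leaves exactly one tagging: Adv Adj Adj Verb Adv Adv Adv Adv Adj Adj.
Verifying each rule — rule 1 satisfied; rule 2 satisfied; rule 3 satisfied; rule 4 satisfied.

Adv Adj Adj Verb Adv Adv Adv Adv Adj Adj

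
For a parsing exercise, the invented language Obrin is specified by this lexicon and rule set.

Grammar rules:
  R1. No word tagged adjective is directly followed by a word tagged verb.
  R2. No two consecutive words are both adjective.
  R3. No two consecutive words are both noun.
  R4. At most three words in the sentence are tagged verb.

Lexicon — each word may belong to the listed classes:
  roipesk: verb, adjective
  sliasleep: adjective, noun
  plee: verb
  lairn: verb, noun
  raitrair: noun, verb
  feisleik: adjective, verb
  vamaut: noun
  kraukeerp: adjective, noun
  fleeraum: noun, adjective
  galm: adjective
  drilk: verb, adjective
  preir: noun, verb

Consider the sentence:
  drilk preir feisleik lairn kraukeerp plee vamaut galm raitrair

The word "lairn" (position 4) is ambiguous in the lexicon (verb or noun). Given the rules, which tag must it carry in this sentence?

verb

Candidates per position — 1:drilk {verb,adjective}; 2:preir {noun,verb}; 3:feisleik {adjective,verb}; 4:lairn {verb,noun}; 5:kraukeerp {adjective,noun}; 6:plee {verb}; 7:vamaut {noun}; 8:galm {adjective}; 9:raitrair {noun,verb}.
At position 5, choosing adjective makes rule 1 impossible to satisfy; hence noun.
At position 9, choosing verb makes rule 1 impossible to satisfy; hence noun.
At position 4, choosing noun makes rule 3 impossible to satisfy; hence verb.
At position 3, choosing adjective makes rule 1 impossible to satisfy; hence verb.
At position 1, choosing verb makes rule 4 impossible to satisfy; hence adjective.
At position 2, choosing verb makes rule 1 impossible to satisfy; hence noun.
The unique satisfying tagging is: adjective noun verb verb noun verb noun adjective noun.
Rule-by-rule: rule 1 ok; rule 2 ok; rule 3 ok; rule 4 ok.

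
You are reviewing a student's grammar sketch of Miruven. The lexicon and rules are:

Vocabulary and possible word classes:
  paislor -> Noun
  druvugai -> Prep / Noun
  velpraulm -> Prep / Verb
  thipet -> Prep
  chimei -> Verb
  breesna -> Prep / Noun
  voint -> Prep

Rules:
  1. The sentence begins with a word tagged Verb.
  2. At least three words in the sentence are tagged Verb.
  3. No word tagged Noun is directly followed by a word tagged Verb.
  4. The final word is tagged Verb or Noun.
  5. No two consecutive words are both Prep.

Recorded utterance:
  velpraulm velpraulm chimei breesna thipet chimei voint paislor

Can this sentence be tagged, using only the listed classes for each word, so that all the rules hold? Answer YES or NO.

Candidates per position — 1:velpraulm {Prep,Verb}; 2:velpraulm {Prep,Verb}; 3:chimei {Verb}; 4:breesna {Prep,Noun}; 5:thipet {Prep}; 6:chimei {Verb}; 7:voint {Prep}; 8:paislor {Noun}.
One satisfying assignment: Verb Prep Verb Noun Prep Verb Prep Noun.
Check: rule 1 ✓; rule 2 ✓; rule 3 ✓; rule 4 ✓; rule 5 ✓.

YES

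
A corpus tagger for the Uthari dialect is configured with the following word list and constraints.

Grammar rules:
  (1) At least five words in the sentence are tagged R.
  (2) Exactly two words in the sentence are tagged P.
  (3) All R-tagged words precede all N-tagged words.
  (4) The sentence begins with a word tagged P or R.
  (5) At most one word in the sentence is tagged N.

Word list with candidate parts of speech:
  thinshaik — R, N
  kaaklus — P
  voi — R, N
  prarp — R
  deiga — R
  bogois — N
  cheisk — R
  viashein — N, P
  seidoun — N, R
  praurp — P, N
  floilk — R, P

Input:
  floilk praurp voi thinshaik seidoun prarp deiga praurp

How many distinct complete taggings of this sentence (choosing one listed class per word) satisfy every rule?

Candidates per position — 1:floilk {R,P}; 2:praurp {P,N}; 3:voi {R,N}; 4:thinshaik {R,N}; 5:seidoun {N,R}; 6:prarp {R}; 7:deiga {R}; 8:praurp {P,N}.
There are 64 candidate sequences in total.
The sequences that satisfy every rule: R P R R R R R P; P P R R R R R N.
Count = 2.

2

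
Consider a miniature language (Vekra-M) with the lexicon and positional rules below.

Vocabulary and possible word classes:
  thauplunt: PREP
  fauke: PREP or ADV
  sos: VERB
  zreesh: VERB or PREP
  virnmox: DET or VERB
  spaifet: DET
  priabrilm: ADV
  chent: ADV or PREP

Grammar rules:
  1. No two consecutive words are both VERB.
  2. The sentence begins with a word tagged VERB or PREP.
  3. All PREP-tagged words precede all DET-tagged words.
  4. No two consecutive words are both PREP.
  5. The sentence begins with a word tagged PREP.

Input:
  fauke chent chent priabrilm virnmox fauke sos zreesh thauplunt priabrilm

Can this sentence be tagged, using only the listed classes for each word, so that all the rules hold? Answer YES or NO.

Candidates per position — 1:fauke {PREP,ADV}; 2:chent {ADV,PREP}; 3:chent {ADV,PREP}; 4:priabrilm {ADV}; 5:virnmox {DET,VERB}; 6:fauke {PREP,ADV}; 7:sos {VERB}; 8:zreesh {VERB,PREP}; 9:thauplunt {PREP}; 10:priabrilm {ADV}.
Every candidate sequence violates at least one rule; no consistent tagging exists.

NO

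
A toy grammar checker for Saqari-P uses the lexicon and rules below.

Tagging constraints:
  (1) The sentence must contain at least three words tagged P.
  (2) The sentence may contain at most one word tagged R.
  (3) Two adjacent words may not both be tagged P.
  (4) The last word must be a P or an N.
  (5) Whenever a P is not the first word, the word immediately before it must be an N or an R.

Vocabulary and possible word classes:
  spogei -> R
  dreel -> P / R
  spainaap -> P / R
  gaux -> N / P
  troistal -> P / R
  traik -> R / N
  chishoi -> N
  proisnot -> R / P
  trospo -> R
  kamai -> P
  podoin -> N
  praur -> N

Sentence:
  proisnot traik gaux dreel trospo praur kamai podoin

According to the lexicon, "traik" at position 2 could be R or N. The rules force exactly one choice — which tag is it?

N

Candidates per position — 1:proisnot {R,P}; 2:traik {R,N}; 3:gaux {N,P}; 4:dreel {P,R}; 5:trospo {R}; 6:praur {N}; 7:kamai {P}; 8:podoin {N}.
If word 1 were R, no tagging could satisfy rule 2; so word 1 is P.
If word 2 were R, no tagging could satisfy rule 2; so word 2 is N.
If word 4 were R, no tagging could satisfy rule 2; so word 4 is P.
If word 3 were P, no tagging could satisfy rule 3; so word 3 is N.
The only consistent sequence is: P N N P R N P N.
Rule-by-rule: rule 1 satisfied; rule 2 satisfied; rule 3 satisfied; rule 4 satisfied; rule 5 satisfied.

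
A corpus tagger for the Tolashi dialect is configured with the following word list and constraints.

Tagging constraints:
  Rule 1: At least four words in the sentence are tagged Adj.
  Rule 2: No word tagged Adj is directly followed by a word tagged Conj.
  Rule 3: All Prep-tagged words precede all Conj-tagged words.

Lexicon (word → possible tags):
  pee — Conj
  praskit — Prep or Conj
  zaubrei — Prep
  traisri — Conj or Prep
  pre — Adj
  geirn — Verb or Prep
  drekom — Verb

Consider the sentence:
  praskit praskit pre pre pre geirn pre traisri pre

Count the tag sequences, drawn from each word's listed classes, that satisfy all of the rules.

Candidates per position — 1:praskit {Prep,Conj}; 2:praskit {Prep,Conj}; 3:pre {Adj}; 4:pre {Adj}; 5:pre {Adj}; 6:geirn {Verb,Prep}; 7:pre {Adj}; 8:traisri {Conj,Prep}; 9:pre {Adj}.
There are 16 candidate sequences in total.
The sequences that satisfy every rule: Prep Prep Adj Adj Adj Verb Adj Prep Adj; Prep Prep Adj Adj Adj Prep Adj Prep Adj.
Count = 2.

2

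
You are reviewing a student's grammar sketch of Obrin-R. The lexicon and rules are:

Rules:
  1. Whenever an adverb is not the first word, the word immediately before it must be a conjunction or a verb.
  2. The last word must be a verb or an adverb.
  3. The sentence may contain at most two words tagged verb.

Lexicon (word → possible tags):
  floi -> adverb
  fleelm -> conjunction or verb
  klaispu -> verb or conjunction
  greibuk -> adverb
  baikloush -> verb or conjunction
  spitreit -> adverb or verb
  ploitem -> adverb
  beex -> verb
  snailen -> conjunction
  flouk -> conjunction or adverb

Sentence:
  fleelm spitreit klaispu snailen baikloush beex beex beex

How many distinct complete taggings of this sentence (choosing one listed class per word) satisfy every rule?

Candidates per position — 1:fleelm {conjunction,verb}; 2:spitreit {adverb,verb}; 3:klaispu {verb,conjunction}; 4:snailen {conjunction}; 5:baikloush {verb,conjunction}; 6:beex {verb}; 7:beex {verb}; 8:beex {verb}.
There are 16 candidate sequences in total.
Rule 3 cannot be satisfied by any choice of tags from the lexicon.
So there is no consistent tagging.
Count = 0.

0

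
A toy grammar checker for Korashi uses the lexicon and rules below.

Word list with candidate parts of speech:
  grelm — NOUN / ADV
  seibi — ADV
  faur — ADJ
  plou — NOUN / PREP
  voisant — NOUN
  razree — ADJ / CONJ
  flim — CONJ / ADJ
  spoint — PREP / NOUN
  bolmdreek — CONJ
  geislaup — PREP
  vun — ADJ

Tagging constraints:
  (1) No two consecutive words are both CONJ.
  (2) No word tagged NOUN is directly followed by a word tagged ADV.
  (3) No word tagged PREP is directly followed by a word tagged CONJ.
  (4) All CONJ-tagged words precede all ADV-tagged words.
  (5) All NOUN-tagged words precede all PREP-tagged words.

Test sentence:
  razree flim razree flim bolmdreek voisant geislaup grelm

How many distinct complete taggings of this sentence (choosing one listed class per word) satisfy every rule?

5

Candidates per position — 1:razree {ADJ,CONJ}; 2:flim {CONJ,ADJ}; 3:razree {ADJ,CONJ}; 4:flim {CONJ,ADJ}; 5:bolmdreek {CONJ}; 6:voisant {NOUN}; 7:geislaup {PREP}; 8:grelm {NOUN,ADV}.
There are 32 candidate sequences in total.
The sequences that satisfy every rule: ADJ CONJ ADJ ADJ CONJ NOUN PREP ADV; ADJ ADJ ADJ ADJ CONJ NOUN PREP ADV; ADJ ADJ CONJ ADJ CONJ NOUN PREP ADV; CONJ ADJ ADJ ADJ CONJ NOUN PREP ADV; CONJ ADJ CONJ ADJ CONJ NOUN PREP ADV.
Count = 5.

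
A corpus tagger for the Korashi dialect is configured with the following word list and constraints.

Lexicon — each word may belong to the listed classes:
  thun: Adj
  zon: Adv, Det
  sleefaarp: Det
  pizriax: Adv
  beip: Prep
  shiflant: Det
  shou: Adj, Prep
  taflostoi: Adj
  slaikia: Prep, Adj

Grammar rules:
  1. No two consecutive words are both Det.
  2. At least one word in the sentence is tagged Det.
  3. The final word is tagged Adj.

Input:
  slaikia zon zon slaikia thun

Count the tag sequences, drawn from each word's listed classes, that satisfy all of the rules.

Candidates per position — 1:slaikia {Prep,Adj}; 2:zon {Adv,Det}; 3:zon {Adv,Det}; 4:slaikia {Prep,Adj}; 5:thun {Adj}.
There are 16 candidate sequences in total.
Checking each against the rules leaves 8 sequences.
Count = 8.

8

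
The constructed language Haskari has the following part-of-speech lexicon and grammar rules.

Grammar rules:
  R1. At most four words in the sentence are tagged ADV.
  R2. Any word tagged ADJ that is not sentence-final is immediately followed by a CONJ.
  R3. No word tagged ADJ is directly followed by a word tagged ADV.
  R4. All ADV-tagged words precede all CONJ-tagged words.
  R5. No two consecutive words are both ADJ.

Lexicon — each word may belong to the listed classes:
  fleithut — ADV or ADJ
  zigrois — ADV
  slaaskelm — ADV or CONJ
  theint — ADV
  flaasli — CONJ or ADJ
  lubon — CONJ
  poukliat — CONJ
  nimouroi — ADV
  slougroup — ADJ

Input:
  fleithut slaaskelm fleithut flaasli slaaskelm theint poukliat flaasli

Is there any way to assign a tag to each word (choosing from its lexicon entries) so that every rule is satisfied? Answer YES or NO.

NO

Candidates per position — 1:fleithut {ADV,ADJ}; 2:slaaskelm {ADV,CONJ}; 3:fleithut {ADV,ADJ}; 4:flaasli {CONJ,ADJ}; 5:slaaskelm {ADV,CONJ}; 6:theint {ADV}; 7:poukliat {CONJ}; 8:flaasli {CONJ,ADJ}.
Every candidate sequence violates at least one rule; no consistent tagging exists.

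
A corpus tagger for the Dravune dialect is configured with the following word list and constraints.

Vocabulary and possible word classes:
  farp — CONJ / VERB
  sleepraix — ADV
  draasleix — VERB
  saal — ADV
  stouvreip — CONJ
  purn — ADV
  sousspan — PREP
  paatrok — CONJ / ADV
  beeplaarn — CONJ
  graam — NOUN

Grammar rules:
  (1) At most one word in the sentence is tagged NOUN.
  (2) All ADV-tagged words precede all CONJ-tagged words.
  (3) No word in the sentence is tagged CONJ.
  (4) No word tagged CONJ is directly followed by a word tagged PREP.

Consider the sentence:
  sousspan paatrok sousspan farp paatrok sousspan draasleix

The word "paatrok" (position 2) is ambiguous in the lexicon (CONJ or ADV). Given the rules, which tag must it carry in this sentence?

ADV

Candidates per position — 1:sousspan {PREP}; 2:paatrok {CONJ,ADV}; 3:sousspan {PREP}; 4:farp {CONJ,VERB}; 5:paatrok {CONJ,ADV}; 6:sousspan {PREP}; 7:draasleix {VERB}.
At position 2, choosing CONJ makes rule 3 impossible to satisfy; hence ADV.
At position 4, choosing CONJ makes rule 3 impossible to satisfy; hence VERB.
At position 5, choosing CONJ makes rule 3 impossible to satisfy; hence ADV.
That leaves exactly one tagging: PREP ADV PREP VERB ADV PREP VERB.
Checking: rule 1 holds; rule 2 holds; rule 3 holds; rule 4 holds.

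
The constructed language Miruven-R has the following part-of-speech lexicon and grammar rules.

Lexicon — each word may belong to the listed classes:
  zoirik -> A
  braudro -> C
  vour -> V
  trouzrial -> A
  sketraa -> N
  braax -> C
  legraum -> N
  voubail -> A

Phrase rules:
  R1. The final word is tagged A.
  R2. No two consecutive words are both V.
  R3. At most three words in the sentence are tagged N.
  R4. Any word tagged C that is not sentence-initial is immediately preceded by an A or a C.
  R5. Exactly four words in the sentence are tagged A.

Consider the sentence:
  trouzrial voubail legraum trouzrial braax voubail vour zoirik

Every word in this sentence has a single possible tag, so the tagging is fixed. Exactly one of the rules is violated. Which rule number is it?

Fixed tagging: A A N A C A V A.
Applying the rules: R1 ✓, R2 ✓, R3 ✓, R4 ✓, R5 ✗.
Only rule 5 fails.

5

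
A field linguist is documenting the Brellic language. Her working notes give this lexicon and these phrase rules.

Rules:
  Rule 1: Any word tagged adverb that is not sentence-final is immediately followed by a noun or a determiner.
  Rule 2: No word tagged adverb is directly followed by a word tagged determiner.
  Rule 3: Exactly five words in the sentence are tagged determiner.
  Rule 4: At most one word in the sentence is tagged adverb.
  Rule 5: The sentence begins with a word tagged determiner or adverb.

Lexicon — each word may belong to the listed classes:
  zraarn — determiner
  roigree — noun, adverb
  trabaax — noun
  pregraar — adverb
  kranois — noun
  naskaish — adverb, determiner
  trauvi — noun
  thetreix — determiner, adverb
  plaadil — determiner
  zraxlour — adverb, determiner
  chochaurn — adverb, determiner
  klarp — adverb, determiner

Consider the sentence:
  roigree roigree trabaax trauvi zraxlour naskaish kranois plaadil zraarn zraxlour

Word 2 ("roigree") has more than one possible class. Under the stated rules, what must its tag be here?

Candidates per position — 1:roigree {noun,adverb}; 2:roigree {noun,adverb}; 3:trabaax {noun}; 4:trauvi {noun}; 5:zraxlour {adverb,determiner}; 6:naskaish {adverb,determiner}; 7:kranois {noun}; 8:plaadil {determiner}; 9:zraarn {determiner}; 10:zraxlour {adverb,determiner}.
Position 1: tagging it noun would leave rule 5 unsatisfiable, so it must be adverb.
Position 2: tagging it adverb would leave rule 1 unsatisfiable, so it must be noun.
Position 5: tagging it adverb would leave rule 3 unsatisfiable, so it must be determiner.
Position 6: tagging it adverb would leave rule 3 unsatisfiable, so it must be determiner.
Position 10: tagging it adverb would leave rule 3 unsatisfiable, so it must be determiner.
That leaves exactly one tagging: adverb noun noun noun determiner determiner noun determiner determiner determiner.
Check: rule 1 holds; rule 2 holds; rule 3 holds; rule 4 holds; rule 5 holds.

noun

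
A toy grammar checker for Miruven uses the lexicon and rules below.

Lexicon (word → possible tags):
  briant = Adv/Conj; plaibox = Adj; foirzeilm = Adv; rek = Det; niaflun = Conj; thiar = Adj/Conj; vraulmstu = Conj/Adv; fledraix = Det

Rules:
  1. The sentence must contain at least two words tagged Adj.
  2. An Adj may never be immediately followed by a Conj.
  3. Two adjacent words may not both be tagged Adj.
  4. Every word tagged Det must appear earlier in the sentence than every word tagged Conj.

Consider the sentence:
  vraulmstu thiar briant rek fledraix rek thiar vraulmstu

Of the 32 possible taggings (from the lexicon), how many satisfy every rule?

Candidates per position — 1:vraulmstu {Conj,Adv}; 2:thiar {Adj,Conj}; 3:briant {Adv,Conj}; 4:rek {Det}; 5:fledraix {Det}; 6:rek {Det}; 7:thiar {Adj,Conj}; 8:vraulmstu {Conj,Adv}.
There are 32 candidate sequences in total.
The sequences that satisfy every rule: Adv Adj Adv Det Det Det Adj Adv.
Count = 1.

1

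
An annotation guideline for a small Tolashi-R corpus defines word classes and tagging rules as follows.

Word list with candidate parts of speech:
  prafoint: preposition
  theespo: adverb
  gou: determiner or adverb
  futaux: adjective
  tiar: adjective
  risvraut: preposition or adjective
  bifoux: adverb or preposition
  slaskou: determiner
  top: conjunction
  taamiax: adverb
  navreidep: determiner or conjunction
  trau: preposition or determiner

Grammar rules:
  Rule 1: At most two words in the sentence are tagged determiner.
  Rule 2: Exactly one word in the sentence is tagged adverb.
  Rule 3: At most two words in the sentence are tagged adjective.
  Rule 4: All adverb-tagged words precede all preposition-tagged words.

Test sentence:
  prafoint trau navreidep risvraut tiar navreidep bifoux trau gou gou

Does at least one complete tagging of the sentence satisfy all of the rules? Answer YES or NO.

NO

Candidates per position — 1:prafoint {preposition}; 2:trau {preposition,determiner}; 3:navreidep {determiner,conjunction}; 4:risvraut {preposition,adjective}; 5:tiar {adjective}; 6:navreidep {determiner,conjunction}; 7:bifoux {adverb,preposition}; 8:trau {preposition,determiner}; 9:gou {determiner,adverb}; 10:gou {determiner,adverb}.
Every candidate sequence violates at least one rule; no consistent tagging exists.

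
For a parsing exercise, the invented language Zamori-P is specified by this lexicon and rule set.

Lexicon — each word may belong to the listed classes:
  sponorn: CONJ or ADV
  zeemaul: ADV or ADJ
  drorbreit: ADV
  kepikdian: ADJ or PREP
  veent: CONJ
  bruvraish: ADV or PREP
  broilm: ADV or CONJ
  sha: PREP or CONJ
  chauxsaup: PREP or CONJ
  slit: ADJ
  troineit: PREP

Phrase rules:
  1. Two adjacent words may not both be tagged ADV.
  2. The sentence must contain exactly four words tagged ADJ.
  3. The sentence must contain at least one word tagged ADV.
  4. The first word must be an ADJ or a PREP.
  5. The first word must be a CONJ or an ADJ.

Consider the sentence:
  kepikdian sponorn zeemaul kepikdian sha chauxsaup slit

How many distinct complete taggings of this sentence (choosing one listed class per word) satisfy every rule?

Candidates per position — 1:kepikdian {ADJ,PREP}; 2:sponorn {CONJ,ADV}; 3:zeemaul {ADV,ADJ}; 4:kepikdian {ADJ,PREP}; 5:sha {PREP,CONJ}; 6:chauxsaup {PREP,CONJ}; 7:slit {ADJ}.
There are 64 candidate sequences in total.
The sequences that satisfy every rule: ADJ ADV ADJ ADJ PREP PREP ADJ; ADJ ADV ADJ ADJ PREP CONJ ADJ; ADJ ADV ADJ ADJ CONJ PREP ADJ; ADJ ADV ADJ ADJ CONJ CONJ ADJ.
Count = 4.

4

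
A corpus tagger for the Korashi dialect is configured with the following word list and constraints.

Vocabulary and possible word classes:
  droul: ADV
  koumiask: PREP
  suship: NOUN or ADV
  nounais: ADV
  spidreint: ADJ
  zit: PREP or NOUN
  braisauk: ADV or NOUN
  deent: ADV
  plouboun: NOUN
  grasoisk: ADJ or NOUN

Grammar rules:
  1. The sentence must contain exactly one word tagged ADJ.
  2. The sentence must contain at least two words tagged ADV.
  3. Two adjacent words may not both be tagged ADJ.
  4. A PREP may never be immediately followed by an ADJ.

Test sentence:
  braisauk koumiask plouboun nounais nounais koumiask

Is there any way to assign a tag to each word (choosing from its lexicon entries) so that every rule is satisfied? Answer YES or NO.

NO

Candidates per position — 1:braisauk {ADV,NOUN}; 2:koumiask {PREP}; 3:plouboun {NOUN}; 4:nounais {ADV}; 5:nounais {ADV}; 6:koumiask {PREP}.
Rule 1 cannot be satisfied by any choice of tags from the lexicon.
So there is no consistent tagging.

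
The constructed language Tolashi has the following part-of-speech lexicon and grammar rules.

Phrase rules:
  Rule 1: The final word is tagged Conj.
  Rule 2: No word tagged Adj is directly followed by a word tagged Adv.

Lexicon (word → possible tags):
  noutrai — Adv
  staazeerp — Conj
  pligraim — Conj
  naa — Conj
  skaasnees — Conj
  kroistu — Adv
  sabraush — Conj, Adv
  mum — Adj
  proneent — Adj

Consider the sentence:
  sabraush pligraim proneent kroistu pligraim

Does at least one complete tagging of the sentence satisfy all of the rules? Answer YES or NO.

Candidates per position — 1:sabraush {Conj,Adv}; 2:pligraim {Conj}; 3:proneent {Adj}; 4:kroistu {Adv}; 5:pligraim {Conj}.
Rule 2 cannot be satisfied by any choice of tags from the lexicon.
So there is no consistent tagging.

NO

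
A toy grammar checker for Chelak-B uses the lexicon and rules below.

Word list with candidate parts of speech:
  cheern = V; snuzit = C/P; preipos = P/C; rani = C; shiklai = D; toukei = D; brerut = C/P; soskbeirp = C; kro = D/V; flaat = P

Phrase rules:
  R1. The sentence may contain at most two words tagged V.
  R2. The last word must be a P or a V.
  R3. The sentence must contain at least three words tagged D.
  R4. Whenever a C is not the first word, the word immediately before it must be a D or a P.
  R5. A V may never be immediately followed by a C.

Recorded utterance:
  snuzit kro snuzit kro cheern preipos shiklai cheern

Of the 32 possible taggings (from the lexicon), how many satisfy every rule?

Candidates per position — 1:snuzit {C,P}; 2:kro {D,V}; 3:snuzit {C,P}; 4:kro {D,V}; 5:cheern {V}; 6:preipos {P,C}; 7:shiklai {D}; 8:cheern {V}.
There are 32 candidate sequences in total.
The sequences that satisfy every rule: C D C D V P D V; C D P D V P D V; P D C D V P D V; P D P D V P D V.
Count = 4.

4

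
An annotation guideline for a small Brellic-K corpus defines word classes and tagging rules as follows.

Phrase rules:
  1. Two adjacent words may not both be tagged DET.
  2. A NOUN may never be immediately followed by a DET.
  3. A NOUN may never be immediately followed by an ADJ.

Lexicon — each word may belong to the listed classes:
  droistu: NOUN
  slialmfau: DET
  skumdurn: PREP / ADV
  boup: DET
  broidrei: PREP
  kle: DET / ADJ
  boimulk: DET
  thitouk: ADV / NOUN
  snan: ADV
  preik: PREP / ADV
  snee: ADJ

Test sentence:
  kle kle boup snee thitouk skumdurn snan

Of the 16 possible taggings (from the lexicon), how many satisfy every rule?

8

Candidates per position — 1:kle {DET,ADJ}; 2:kle {DET,ADJ}; 3:boup {DET}; 4:snee {ADJ}; 5:thitouk {ADV,NOUN}; 6:skumdurn {PREP,ADV}; 7:snan {ADV}.
There are 16 candidate sequences in total.
Checking each against the rules leaves 8 sequences.
Count = 8.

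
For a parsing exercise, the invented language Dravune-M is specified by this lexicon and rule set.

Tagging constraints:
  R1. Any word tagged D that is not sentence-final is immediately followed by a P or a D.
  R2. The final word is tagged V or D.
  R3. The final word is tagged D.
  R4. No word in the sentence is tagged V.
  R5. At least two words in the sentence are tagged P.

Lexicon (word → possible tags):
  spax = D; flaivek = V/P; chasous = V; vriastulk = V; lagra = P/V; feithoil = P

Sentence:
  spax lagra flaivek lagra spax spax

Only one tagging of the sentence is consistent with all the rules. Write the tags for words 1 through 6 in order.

D P P P D D

Candidates per position — 1:spax {D}; 2:lagra {P,V}; 3:flaivek {V,P}; 4:lagra {P,V}; 5:spax {D}; 6:spax {D}.
If word 2 were V, no tagging could satisfy rule 1; so word 2 is P.
If word 3 were V, no tagging could satisfy rule 4; so word 3 is P.
If word 4 were V, no tagging could satisfy rule 4; so word 4 is P.
So the tagging must be: D P P P D D.
Check: rule 1 holds; rule 2 holds; rule 3 holds; rule 4 holds; rule 5 holds.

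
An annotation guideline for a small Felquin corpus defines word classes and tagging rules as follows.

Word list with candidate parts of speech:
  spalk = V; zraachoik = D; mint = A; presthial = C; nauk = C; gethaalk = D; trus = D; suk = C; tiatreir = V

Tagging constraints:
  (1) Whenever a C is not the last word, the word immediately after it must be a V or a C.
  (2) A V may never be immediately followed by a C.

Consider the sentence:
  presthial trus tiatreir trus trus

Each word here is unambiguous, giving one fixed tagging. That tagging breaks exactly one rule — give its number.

Fixed tagging: C D V D D.
Rule check: R1 fail, R2 pass.
Only rule 1 fails.

1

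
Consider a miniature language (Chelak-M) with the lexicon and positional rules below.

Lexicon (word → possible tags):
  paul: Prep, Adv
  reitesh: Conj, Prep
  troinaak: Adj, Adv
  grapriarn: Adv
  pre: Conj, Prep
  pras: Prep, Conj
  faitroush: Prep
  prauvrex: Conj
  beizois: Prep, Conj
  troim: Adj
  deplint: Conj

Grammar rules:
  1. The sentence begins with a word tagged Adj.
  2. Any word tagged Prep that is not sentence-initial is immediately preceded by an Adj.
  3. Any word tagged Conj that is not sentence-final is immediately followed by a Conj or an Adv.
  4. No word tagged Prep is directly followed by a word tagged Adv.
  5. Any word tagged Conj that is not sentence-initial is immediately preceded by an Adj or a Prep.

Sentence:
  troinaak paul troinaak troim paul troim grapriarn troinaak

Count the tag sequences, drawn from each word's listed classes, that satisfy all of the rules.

Candidates per position — 1:troinaak {Adj,Adv}; 2:paul {Prep,Adv}; 3:troinaak {Adj,Adv}; 4:troim {Adj}; 5:paul {Prep,Adv}; 6:troim {Adj}; 7:grapriarn {Adv}; 8:troinaak {Adj,Adv}.
There are 32 candidate sequences in total.
Checking each against the rules leaves 12 sequences.
Count = 12.

12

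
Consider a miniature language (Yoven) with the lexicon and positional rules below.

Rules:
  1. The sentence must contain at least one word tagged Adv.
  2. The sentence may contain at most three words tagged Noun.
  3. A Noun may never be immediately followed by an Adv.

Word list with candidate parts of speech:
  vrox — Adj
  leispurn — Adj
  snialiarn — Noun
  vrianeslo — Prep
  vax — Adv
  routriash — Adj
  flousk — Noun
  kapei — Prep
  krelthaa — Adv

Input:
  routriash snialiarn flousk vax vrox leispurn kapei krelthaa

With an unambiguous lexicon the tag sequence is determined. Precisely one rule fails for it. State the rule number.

Fixed tagging: Adj Noun Noun Adv Adj Adj Prep Adv.
Rule check: R1 holds, R2 holds, R3 violated.
Only rule 3 fails.

3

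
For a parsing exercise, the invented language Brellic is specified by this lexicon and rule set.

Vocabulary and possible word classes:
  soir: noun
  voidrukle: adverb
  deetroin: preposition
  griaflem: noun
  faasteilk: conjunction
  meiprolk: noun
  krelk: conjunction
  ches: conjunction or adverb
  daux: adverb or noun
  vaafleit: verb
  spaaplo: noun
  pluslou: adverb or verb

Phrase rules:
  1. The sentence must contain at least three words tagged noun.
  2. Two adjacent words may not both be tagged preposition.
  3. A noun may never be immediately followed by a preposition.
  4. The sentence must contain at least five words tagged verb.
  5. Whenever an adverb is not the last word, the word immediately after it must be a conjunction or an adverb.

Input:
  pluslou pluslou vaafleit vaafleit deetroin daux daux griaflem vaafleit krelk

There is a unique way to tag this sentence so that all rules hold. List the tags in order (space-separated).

verb verb verb verb preposition noun noun noun verb conjunction

Candidates per position — 1:pluslou {adverb,verb}; 2:pluslou {adverb,verb}; 3:vaafleit {verb}; 4:vaafleit {verb}; 5:deetroin {preposition}; 6:daux {adverb,noun}; 7:daux {adverb,noun}; 8:griaflem {noun}; 9:vaafleit {verb}; 10:krelk {conjunction}.
At position 1, choosing adverb makes rule 4 impossible to satisfy; hence verb.
At position 2, choosing adverb makes rule 4 impossible to satisfy; hence verb.
At position 6, choosing adverb makes rule 1 impossible to satisfy; hence noun.
At position 7, choosing adverb makes rule 1 impossible to satisfy; hence noun.
The only consistent sequence is: verb verb verb verb preposition noun noun noun verb conjunction.
Rule-by-rule: rule 1 ok; rule 2 ok; rule 3 ok; rule 4 ok; rule 5 ok.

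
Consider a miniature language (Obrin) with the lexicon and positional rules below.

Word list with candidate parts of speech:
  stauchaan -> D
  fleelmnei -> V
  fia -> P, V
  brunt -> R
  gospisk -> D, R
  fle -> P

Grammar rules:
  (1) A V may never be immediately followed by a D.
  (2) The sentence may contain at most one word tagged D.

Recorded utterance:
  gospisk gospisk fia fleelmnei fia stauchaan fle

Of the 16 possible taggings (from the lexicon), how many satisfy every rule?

Candidates per position — 1:gospisk {D,R}; 2:gospisk {D,R}; 3:fia {P,V}; 4:fleelmnei {V}; 5:fia {P,V}; 6:stauchaan {D}; 7:fle {P}.
There are 16 candidate sequences in total.
The sequences that satisfy every rule: R R P V P D P; R R V V P D P.
Count = 2.

2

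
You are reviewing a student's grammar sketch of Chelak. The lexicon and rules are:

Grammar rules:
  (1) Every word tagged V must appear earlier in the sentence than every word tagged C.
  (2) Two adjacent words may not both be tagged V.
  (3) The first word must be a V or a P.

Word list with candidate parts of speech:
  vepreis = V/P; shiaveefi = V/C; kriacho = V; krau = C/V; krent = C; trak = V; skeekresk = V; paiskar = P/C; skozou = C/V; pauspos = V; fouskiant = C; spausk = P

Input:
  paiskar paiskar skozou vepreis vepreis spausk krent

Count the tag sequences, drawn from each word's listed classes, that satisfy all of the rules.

4

Candidates per position — 1:paiskar {P,C}; 2:paiskar {P,C}; 3:skozou {C,V}; 4:vepreis {V,P}; 5:vepreis {V,P}; 6:spausk {P}; 7:krent {C}.
There are 32 candidate sequences in total.
The sequences that satisfy every rule: P P C P P P C; P P V P V P C; P P V P P P C; P C C P P P C.
Count = 4.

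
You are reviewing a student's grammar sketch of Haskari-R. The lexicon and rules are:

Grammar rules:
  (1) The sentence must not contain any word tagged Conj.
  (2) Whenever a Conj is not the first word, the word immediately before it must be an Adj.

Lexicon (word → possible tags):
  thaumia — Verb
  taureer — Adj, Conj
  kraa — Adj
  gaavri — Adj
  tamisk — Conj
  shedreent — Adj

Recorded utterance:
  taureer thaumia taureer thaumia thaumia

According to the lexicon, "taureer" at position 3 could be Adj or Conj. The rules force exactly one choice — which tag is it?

Adj

Candidates per position — 1:taureer {Adj,Conj}; 2:thaumia {Verb}; 3:taureer {Adj,Conj}; 4:thaumia {Verb}; 5:thaumia {Verb}.
If word 1 were Conj, no tagging could satisfy rule 1; so word 1 is Adj.
If word 3 were Conj, no tagging could satisfy rule 1; so word 3 is Adj.
So the tagging must be: Adj Verb Adj Verb Verb.
Verifying each rule — rule 1 satisfied; rule 2 satisfied.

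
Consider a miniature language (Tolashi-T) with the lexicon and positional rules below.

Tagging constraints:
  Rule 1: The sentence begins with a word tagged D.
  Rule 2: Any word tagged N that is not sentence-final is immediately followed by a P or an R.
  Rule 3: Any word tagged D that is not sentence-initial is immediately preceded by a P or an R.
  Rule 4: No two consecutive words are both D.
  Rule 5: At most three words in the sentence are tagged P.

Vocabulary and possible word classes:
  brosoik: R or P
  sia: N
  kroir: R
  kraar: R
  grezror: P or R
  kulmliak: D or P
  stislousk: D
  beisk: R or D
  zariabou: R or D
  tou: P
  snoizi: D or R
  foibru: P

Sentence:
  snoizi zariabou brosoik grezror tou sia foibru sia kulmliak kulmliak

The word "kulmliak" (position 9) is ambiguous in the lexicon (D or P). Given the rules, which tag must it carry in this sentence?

P

Candidates per position — 1:snoizi {D,R}; 2:zariabou {R,D}; 3:brosoik {R,P}; 4:grezror {P,R}; 5:tou {P}; 6:sia {N}; 7:foibru {P}; 8:sia {N}; 9:kulmliak {D,P}; 10:kulmliak {D,P}.
Position 1: tagging it R would leave rule 1 unsatisfiable, so it must be D.
Position 2: tagging it D would leave rule 3 unsatisfiable, so it must be R.
Position 9: tagging it D would leave rule 2 unsatisfiable, so it must be P.
Position 10: tagging it P would leave rule 5 unsatisfiable, so it must be D.
Position 3: tagging it P would leave rule 5 unsatisfiable, so it must be R.
Position 4: tagging it P would leave rule 5 unsatisfiable, so it must be R.
The only consistent sequence is: D R R R P N P N P D.
Rule-by-rule: rule 1 ok; rule 2 ok; rule 3 ok; rule 4 ok; rule 5 ok.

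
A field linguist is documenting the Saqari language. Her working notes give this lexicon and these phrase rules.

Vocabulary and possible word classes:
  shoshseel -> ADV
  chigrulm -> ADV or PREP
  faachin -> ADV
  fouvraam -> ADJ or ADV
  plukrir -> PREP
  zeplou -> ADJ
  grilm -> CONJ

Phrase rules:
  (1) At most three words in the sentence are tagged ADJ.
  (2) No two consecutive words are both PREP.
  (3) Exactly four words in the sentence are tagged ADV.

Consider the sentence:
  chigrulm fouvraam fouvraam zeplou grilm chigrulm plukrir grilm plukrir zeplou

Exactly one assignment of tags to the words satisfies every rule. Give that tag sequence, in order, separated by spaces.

ADV ADV ADV ADJ CONJ ADV PREP CONJ PREP ADJ

Candidates per position — 1:chigrulm {ADV,PREP}; 2:fouvraam {ADJ,ADV}; 3:fouvraam {ADJ,ADV}; 4:zeplou {ADJ}; 5:grilm {CONJ}; 6:chigrulm {ADV,PREP}; 7:plukrir {PREP}; 8:grilm {CONJ}; 9:plukrir {PREP}; 10:zeplou {ADJ}.
Position 1: tagging it PREP would leave rule 3 unsatisfiable, so it must be ADV.
Position 2: tagging it ADJ would leave rule 3 unsatisfiable, so it must be ADV.
Position 3: tagging it ADJ would leave rule 3 unsatisfiable, so it must be ADV.
Position 6: tagging it PREP would leave rule 2 unsatisfiable, so it must be ADV.
The unique satisfying tagging is: ADV ADV ADV ADJ CONJ ADV PREP CONJ PREP ADJ.
Check: rule 1 ok; rule 2 ok; rule 3 ok.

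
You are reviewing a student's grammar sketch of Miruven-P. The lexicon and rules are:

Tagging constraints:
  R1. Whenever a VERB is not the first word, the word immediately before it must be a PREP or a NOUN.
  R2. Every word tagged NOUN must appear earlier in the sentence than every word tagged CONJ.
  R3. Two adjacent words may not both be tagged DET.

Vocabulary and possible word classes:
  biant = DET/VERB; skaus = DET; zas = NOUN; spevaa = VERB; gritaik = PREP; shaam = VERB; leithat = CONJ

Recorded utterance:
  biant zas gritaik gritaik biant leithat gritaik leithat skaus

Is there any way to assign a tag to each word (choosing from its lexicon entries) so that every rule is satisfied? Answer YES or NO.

Candidates per position — 1:biant {DET,VERB}; 2:zas {NOUN}; 3:gritaik {PREP}; 4:gritaik {PREP}; 5:biant {DET,VERB}; 6:leithat {CONJ}; 7:gritaik {PREP}; 8:leithat {CONJ}; 9:skaus {DET}.
One satisfying assignment: DET NOUN PREP PREP VERB CONJ PREP CONJ DET.
Verifying each rule — rule 1 ok; rule 2 ok; rule 3 ok.

YES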